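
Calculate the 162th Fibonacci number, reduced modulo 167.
8

Matrix identity: Q^n = [[F_(n+1), F_n], [F_n, F_(n-1)]] with Q = [[1,1],[1,0]].
n = 162 = 10100010₂. Square-and-multiply, entries mod 167:
Q^1 = [[1,1],[1,0]]
Q^2 = (Q^1)² = [[2,1],[1,1]]
Q^5 = (Q^2)²·Q = [[8,5],[5,3]]
Q^10 = (Q^5)² = [[89,55],[55,34]]
Q^20 = (Q^10)² = [[91,85],[85,6]]
Q^40 = (Q^20)² = [[142,62],[62,80]]
Q^81 = (Q^40)²·Q = [[30,127],[127,70]]
Q^162 = (Q^81)² = [[162,8],[8,154]]
F_162 mod 167 = Q^162[0][1] = 8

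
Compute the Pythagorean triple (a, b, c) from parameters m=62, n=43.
(1995, 5332, 5693)

Euclid's formula: a = m² - n², b = 2mn, c = m² + n²
m = 62, n = 43
a = 62² - 43² = 3844 - 1849 = 1995
b = 2 × 62 × 43 = 5332
c = 62² + 43² = 3844 + 1849 = 5693
Verification: 1995² + 5332² = 3980025 + 28430224 = 32410249 = 5693² ✓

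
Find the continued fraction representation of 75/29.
[2; 1, 1, 2, 2, 2]

Euclidean algorithm steps:
75 = 2 × 29 + 17
29 = 1 × 17 + 12
17 = 1 × 12 + 5
12 = 2 × 5 + 2
5 = 2 × 2 + 1
2 = 2 × 1 + 0
Continued fraction: [2; 1, 1, 2, 2, 2]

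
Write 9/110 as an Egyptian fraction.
1/13 + 1/205 + 1/58630

Greedy algorithm:
9/110: ceiling(110/9) = 13, use 1/13
7/1430: ceiling(1430/7) = 205, use 1/205
1/58630: ceiling(58630/1) = 58630, use 1/58630
Result: 9/110 = 1/13 + 1/205 + 1/58630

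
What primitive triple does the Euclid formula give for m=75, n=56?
(2489, 8400, 8761)

Euclid's formula: a = m² - n², b = 2mn, c = m² + n²
m = 75, n = 56
a = 75² - 56² = 5625 - 3136 = 2489
b = 2 × 75 × 56 = 8400
c = 75² + 56² = 5625 + 3136 = 8761
Verification: 2489² + 8400² = 6195121 + 70560000 = 76755121 = 8761² ✓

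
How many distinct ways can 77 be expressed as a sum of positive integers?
10619863

p(n) counts ways to write n as a sum of positive integers (order ignored).
Euler's pentagonal recurrence: p(k) = p(k-1) + p(k-2) - p(k-5) - p(k-7) + p(k-12) + p(k-15) - ... (offsets j(3j∓1)/2, signs ++--, p(0)=1, p(<0)=0).
DP table for k = 0..76: p(0)=1, p(1)=1, p(2)=2, p(3)=3, p(4)=5, p(5)=7, p(6)=11, p(7)=15, p(8)=22, p(9)=30, p(10)=42, p(11)=56, p(12)=77, p(13)=101, p(14)=135, p(15)=176, p(16)=231, p(17)=297, p(18)=385, p(19)=490, p(20)=627, p(21)=792, p(22)=1002, p(23)=1255, p(24)=1575, p(25)=1958, p(26)=2436, p(27)=3010, p(28)=3718, p(29)=4565, p(30)=5604, p(31)=6842, p(32)=8349, p(33)=10143, p(34)=12310, p(35)=14883, p(36)=17977, p(37)=21637, p(38)=26015, p(39)=31185, p(40)=37338, p(41)=44583, p(42)=53174, p(43)=63261, p(44)=75175, p(45)=89134, p(46)=105558, p(47)=124754, p(48)=147273, p(49)=173525, p(50)=204226, p(51)=239943, p(52)=281589, p(53)=329931, p(54)=386155, p(55)=451276, p(56)=526823, p(57)=614154, p(58)=715220, p(59)=831820, p(60)=966467, p(61)=1121505, p(62)=1300156, p(63)=1505499, p(64)=1741630, p(65)=2012558, p(66)=2323520, p(67)=2679689, p(68)=3087735, p(69)=3554345, p(70)=4087968, p(71)=4697205, p(72)=5392783, p(73)=6185689, p(74)=7089500, p(75)=8118264, p(76)=9289091.
Final step: p(77) = p(76) + p(75) - p(72) - p(70) + p(65) + p(62) - p(55) - p(51) + p(42) + p(37) - p(26) - p(20) + p(7) + p(0)
= 9289091 + 8118264 - 5392783 - 4087968 + 2012558 + 1300156 - 451276 - 239943 + 53174 + 21637 - 2436 - 627 + 15 + 1
= 10619863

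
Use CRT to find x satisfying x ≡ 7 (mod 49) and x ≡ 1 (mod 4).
105

Using Chinese Remainder Theorem:
M = 49 × 4 = 196
M1 = 4, M2 = 49
y1 = 4^(-1) mod 49 = 37
y2 = 49^(-1) mod 4 = 1
x = (7×4×37 + 1×49×1) mod 196 = 105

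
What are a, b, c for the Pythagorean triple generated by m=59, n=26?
(2805, 3068, 4157)

Euclid's formula: a = m² - n², b = 2mn, c = m² + n²
m = 59, n = 26
a = 59² - 26² = 3481 - 676 = 2805
b = 2 × 59 × 26 = 3068
c = 59² + 26² = 3481 + 676 = 4157
Verification: 2805² + 3068² = 7868025 + 9412624 = 17280649 = 4157² ✓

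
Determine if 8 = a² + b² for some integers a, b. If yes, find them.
2² + 2² (a=2, b=2)

Factorization: 8 = 2^3
By Fermat: n is sum of two squares iff every prime p ≡ 3 (mod 4) appears to even power.
All primes ≡ 3 (mod 4) appear to even power.
Search a = 0, 1, 2, … for 8 - a² a perfect square: first hit at a = 2: 8 - 4 = 4 = 2².
8 = 2² + 2² = 4 + 4 ✓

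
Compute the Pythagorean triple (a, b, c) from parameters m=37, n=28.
(585, 2072, 2153)

Euclid's formula: a = m² - n², b = 2mn, c = m² + n²
m = 37, n = 28
a = 37² - 28² = 1369 - 784 = 585
b = 2 × 37 × 28 = 2072
c = 37² + 28² = 1369 + 784 = 2153
Verification: 585² + 2072² = 342225 + 4293184 = 4635409 = 2153² ✓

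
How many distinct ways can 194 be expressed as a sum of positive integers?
2366022741845

p(n) counts ways to write n as a sum of positive integers (order ignored).
Euler's pentagonal recurrence: p(k) = p(k-1) + p(k-2) - p(k-5) - p(k-7) + p(k-12) + p(k-15) - ... (offsets j(3j∓1)/2, signs ++--, p(0)=1, p(<0)=0).
DP table for k = 0..193: p(0)=1, p(1)=1, p(2)=2, p(3)=3, p(4)=5, p(5)=7, p(6)=11, p(7)=15, p(8)=22, p(9)=30, p(10)=42, p(11)=56, p(12)=77, p(13)=101, p(14)=135, p(15)=176, p(16)=231, p(17)=297, p(18)=385, p(19)=490, p(20)=627, p(21)=792, p(22)=1002, p(23)=1255, p(24)=1575, p(25)=1958, p(26)=2436, p(27)=3010, p(28)=3718, p(29)=4565, p(30)=5604, p(31)=6842, p(32)=8349, p(33)=10143, p(34)=12310, p(35)=14883, p(36)=17977, p(37)=21637, p(38)=26015, p(39)=31185, p(40)=37338, p(41)=44583, p(42)=53174, p(43)=63261, p(44)=75175, p(45)=89134, p(46)=105558, p(47)=124754, p(48)=147273, p(49)=173525, p(50)=204226, p(51)=239943, p(52)=281589, p(53)=329931, p(54)=386155, p(55)=451276, p(56)=526823, p(57)=614154, p(58)=715220, p(59)=831820, p(60)=966467, p(61)=1121505, p(62)=1300156, p(63)=1505499, p(64)=1741630, p(65)=2012558, p(66)=2323520, p(67)=2679689, p(68)=3087735, p(69)=3554345, p(70)=4087968, p(71)=4697205, p(72)=5392783, p(73)=6185689, p(74)=7089500, p(75)=8118264, p(76)=9289091, p(77)=10619863, p(78)=12132164, p(79)=13848650, p(80)=15796476, p(81)=18004327, p(82)=20506255, p(83)=23338469, p(84)=26543660, p(85)=30167357, p(86)=34262962, p(87)=38887673, p(88)=44108109, p(89)=49995925, p(90)=56634173, p(91)=64112359, p(92)=72533807, p(93)=82010177, p(94)=92669720, p(95)=104651419, p(96)=118114304, p(97)=133230930, p(98)=150198136, p(99)=169229875, p(100)=190569292, p(101)=214481126, p(102)=241265379, p(103)=271248950, p(104)=304801365, p(105)=342325709, p(106)=384276336, p(107)=431149389, p(108)=483502844, p(109)=541946240, p(110)=607163746, p(111)=679903203, p(112)=761002156, p(113)=851376628, p(114)=952050665, p(115)=1064144451, p(116)=1188908248, p(117)=1327710076, p(118)=1482074143, p(119)=1653668665, p(120)=1844349560, p(121)=2056148051, p(122)=2291320912, p(123)=2552338241, p(124)=2841940500, p(125)=3163127352, p(126)=3519222692, p(127)=3913864295, p(128)=4351078600, p(129)=4835271870, p(130)=5371315400, p(131)=5964539504, p(132)=6620830889, p(133)=7346629512, p(134)=8149040695, p(135)=9035836076, p(136)=10015581680, p(137)=11097645016, p(138)=12292341831, p(139)=13610949895, p(140)=15065878135, p(141)=16670689208, p(142)=18440293320, p(143)=20390982757, p(144)=22540654445, p(145)=24908858009, p(146)=27517052599, p(147)=30388671978, p(148)=33549419497, p(149)=37027355200, p(150)=40853235313, p(151)=45060624582, p(152)=49686288421, p(153)=54770336324, p(154)=60356673280, p(155)=66493182097, p(156)=73232243759, p(157)=80630964769, p(158)=88751778802, p(159)=97662728555, p(160)=107438159466, p(161)=118159068427, p(162)=129913904637, p(163)=142798995930, p(164)=156919475295, p(165)=172389800255, p(166)=189334822579, p(167)=207890420102, p(168)=228204732751, p(169)=250438925115, p(170)=274768617130, p(171)=301384802048, p(172)=330495499613, p(173)=362326859895, p(174)=397125074750, p(175)=435157697830, p(176)=476715857290, p(177)=522115831195, p(178)=571701605655, p(179)=625846753120, p(180)=684957390936, p(181)=749474411781, p(182)=819876908323, p(183)=896684817527, p(184)=980462880430, p(185)=1071823774337, p(186)=1171432692373, p(187)=1280011042268, p(188)=1398341745571, p(189)=1527273599625, p(190)=1667727404093, p(191)=1820701100652, p(192)=1987276856363, p(193)=2168627105469.
Final step: p(194) = p(193) + p(192) - p(189) - p(187) + p(182) + p(179) - p(172) - p(168) + p(159) + p(154) - p(143) - p(137) + p(124) + p(117) - p(102) - p(94) + p(77) + p(68) - p(49) - p(39) + p(18) + p(7)
= 2168627105469 + 1987276856363 - 1527273599625 - 1280011042268 + 819876908323 + 625846753120 - 330495499613 - 228204732751 + 97662728555 + 60356673280 - 20390982757 - 11097645016 + 2841940500 + 1327710076 - 241265379 - 92669720 + 10619863 + 3087735 - 173525 - 31185 + 385 + 15
= 2366022741845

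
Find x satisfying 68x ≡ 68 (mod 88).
x ≡ 1 (mod 22)

gcd(68, 88) = 4, which divides 68, so solutions exist.
Divide through by 4: 17x ≡ 17 (mod 22).
Find 17^(-1) mod 22 by the extended Euclidean algorithm:
22 = 1 × 17 + 5  ⟹  5 = (1)·22 + (-1)·17
17 = 3 × 5 + 2  ⟹  2 = (-3)·22 + (4)·17
5 = 2 × 2 + 1  ⟹  1 = (7)·22 + (-9)·17
So (-9)·17 ≡ 1 (mod 22), i.e. 17^(-1) ≡ -9 ≡ 13 (mod 22).
x ≡ 13 × 17 = 221 ≡ 1 (mod 22).
Check: 68 × 1 = 68 ≡ 68 (mod 88).
x ≡ 1 (mod 22), giving 4 solutions mod 88.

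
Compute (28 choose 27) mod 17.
11

Using Lucas' theorem:
Write n=28 and k=27 in base 17:
n in base 17: [1, 11]
k in base 17: [1, 10]
C(28,27) mod 17 = ∏ C(n_i, k_i) mod 17
Digit binomials (mod 17): C(1,1) = 1; C(11,10) = 11
Product: 1 × 11 = 11 ≡ 11 (mod 17)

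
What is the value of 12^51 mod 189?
27

Repeated squaring. Binary of 51 = 110011.
12^1 ≡ 12 (mod 189); 12^2 ≡ 144 (mod 189); 12^4 ≡ 135 (mod 189); 12^8 ≡ 81 (mod 189); 12^16 ≡ 135 (mod 189); 12^32 ≡ 81 (mod 189)
12^51 = 12^1 × 12^2 × 12^16 × 12^32 ≡ 27 (mod 189)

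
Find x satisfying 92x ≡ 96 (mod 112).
x ≡ 12 (mod 28)

gcd(92, 112) = 4, which divides 96, so solutions exist.
Divide through by 4: 23x ≡ 24 (mod 28).
Find 23^(-1) mod 28 by the extended Euclidean algorithm:
28 = 1 × 23 + 5  ⟹  5 = (1)·28 + (-1)·23
23 = 4 × 5 + 3  ⟹  3 = (-4)·28 + (5)·23
5 = 1 × 3 + 2  ⟹  2 = (5)·28 + (-6)·23
3 = 1 × 2 + 1  ⟹  1 = (-9)·28 + (11)·23
So (11)·23 ≡ 1 (mod 28), i.e. 23^(-1) ≡ 11 (mod 28).
x ≡ 11 × 24 = 264 ≡ 12 (mod 28).
Check: 92 × 12 = 1104 ≡ 96 (mod 112).
x ≡ 12 (mod 28), giving 4 solutions mod 112.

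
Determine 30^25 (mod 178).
124

Repeated squaring. Binary of 25 = 11001.
30^1 ≡ 30 (mod 178); 30^2 ≡ 10 (mod 178); 30^4 ≡ 100 (mod 178); 30^8 ≡ 32 (mod 178); 30^16 ≡ 134 (mod 178)
30^25 = 30^1 × 30^8 × 30^16 ≡ 124 (mod 178)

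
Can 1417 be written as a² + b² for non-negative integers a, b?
11² + 36² (a=11, b=36)

Factorization: 1417 = 13 × 109
By Fermat: n is sum of two squares iff every prime p ≡ 3 (mod 4) appears to even power.
All primes ≡ 3 (mod 4) appear to even power.
Search a = 0, 1, 2, … for 1417 - a² a perfect square: first hit at a = 11: 1417 - 121 = 1296 = 36².
1417 = 11² + 36² = 121 + 1296 ✓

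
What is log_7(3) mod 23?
2

Baby-step giant-step with step n = ⌈√23⌉ = 5.
Baby steps 7^j mod 23 (j:value) for j=0..4: 0:1, 1:7, 2:3, 3:21, 4:9.
h = 3 is already in the table at j=2, so x = 2.
Check: 7^2 ≡ 3 (mod 23).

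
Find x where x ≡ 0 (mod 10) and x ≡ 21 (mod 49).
70

Using Chinese Remainder Theorem:
M = 10 × 49 = 490
M1 = 49, M2 = 10
y1 = 49^(-1) mod 10 = 9
y2 = 10^(-1) mod 49 = 5
x = (0×49×9 + 21×10×5) mod 490 = 70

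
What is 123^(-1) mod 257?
140

gcd(123, 257) = 1, so the inverse exists.
Extended Euclidean algorithm on (257, 123):
257 = 2 × 123 + 11  ⟹  11 = (1)·257 + (-2)·123
123 = 11 × 11 + 2  ⟹  2 = (-11)·257 + (23)·123
11 = 5 × 2 + 1  ⟹  1 = (56)·257 + (-117)·123
So (-117)·123 ≡ 1 (mod 257), i.e. 123^(-1) ≡ -117 ≡ 140 (mod 257).
Check: 123 × 140 = 17220 ≡ 1 (mod 257)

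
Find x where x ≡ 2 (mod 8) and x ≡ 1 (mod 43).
130

Using Chinese Remainder Theorem:
M = 8 × 43 = 344
M1 = 43, M2 = 8
y1 = 43^(-1) mod 8 = 3
y2 = 8^(-1) mod 43 = 27
x = (2×43×3 + 1×8×27) mod 344 = 130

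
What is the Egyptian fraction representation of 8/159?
1/20 + 1/3180

Greedy algorithm:
8/159: ceiling(159/8) = 20, use 1/20
1/3180: ceiling(3180/1) = 3180, use 1/3180
Result: 8/159 = 1/20 + 1/3180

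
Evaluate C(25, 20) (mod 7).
0

Using Lucas' theorem:
Write n=25 and k=20 in base 7:
n in base 7: [3, 4]
k in base 7: [2, 6]
C(25,20) mod 7 = ∏ C(n_i, k_i) mod 7
Digit binomials (mod 7): C(3,2) = 3; C(4,6) = 0 (k_i > n_i)
Product: 3 × 0 = 0 ≡ 0 (mod 7)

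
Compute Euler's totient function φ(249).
164

249 = 3 × 83
φ(n) = n × ∏(1 - 1/p) for each prime p dividing n
φ(249) = 249 × (1 - 1/3) × (1 - 1/83) = 164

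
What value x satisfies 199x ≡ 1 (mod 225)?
199

gcd(199, 225) = 1, so the inverse exists.
Extended Euclidean algorithm on (225, 199):
225 = 1 × 199 + 26  ⟹  26 = (1)·225 + (-1)·199
199 = 7 × 26 + 17  ⟹  17 = (-7)·225 + (8)·199
26 = 1 × 17 + 9  ⟹  9 = (8)·225 + (-9)·199
17 = 1 × 9 + 8  ⟹  8 = (-15)·225 + (17)·199
9 = 1 × 8 + 1  ⟹  1 = (23)·225 + (-26)·199
So (-26)·199 ≡ 1 (mod 225), i.e. 199^(-1) ≡ -26 ≡ 199 (mod 225).
Check: 199 × 199 = 39601 ≡ 1 (mod 225)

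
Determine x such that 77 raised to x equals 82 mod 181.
132

Baby-step giant-step with step n = ⌈√181⌉ = 14.
Baby steps 77^j mod 181 (j:value) for j=0..13: 0:1, 1:77, 2:137, 3:51, 4:126, 5:109, 6:67, 7:91, 8:129, 9:159, 10:116, 11:63, 12:145, 13:124.
Giant-step multiplier: 77^(-14) ≡ 77^(180-14) = 77^166 ≡ 4 (mod 181).
Giant steps γ_i = 82·4^i mod 181: γ_0=82, γ_1=147, γ_2=45, γ_3=180, γ_4=177, γ_5=165, γ_6=117, γ_7=106, γ_8=62, γ_9=67 (in table at j=6).
x = i·n + j = 9·14 + 6 = 132.
Check: 77^132 ≡ 82 (mod 181).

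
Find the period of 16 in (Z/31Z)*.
5

31 is prime, so ord(16) divides φ(31) = 30.
Divisors of 30: 1, 2, 3, 5, 6, 10, 15, 30.
Repeated squaring: 16^1 ≡ 16, 16^2 ≡ 8, 16^4 ≡ 2, 16^8 ≡ 4, 16^16 ≡ 16 (mod 31).
Test 16^d mod 31 for each divisor d in increasing order:
16^1 ≡ 16
16^2 ≡ 8
16^3 = 16^2·16^1 ≡ 4
16^5 = 16^4·16^1 ≡ 1  ← first divisor giving 1
The order is 5.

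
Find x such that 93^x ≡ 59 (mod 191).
64

Baby-step giant-step with step n = ⌈√191⌉ = 14.
Baby steps 93^j mod 191 (j:value) for j=0..13: 0:1, 1:93, 2:54, 3:56, 4:51, 5:159, 6:80, 7:182, 8:118, 9:87, 10:69, 11:114, 12:97, 13:44.
Giant-step multiplier: 93^(-14) ≡ 93^(190-14) = 93^176 ≡ 158 (mod 191).
Giant steps γ_i = 59·158^i mod 191: γ_0=59, γ_1=154, γ_2=75, γ_3=8, γ_4=118 (in table at j=8).
x = i·n + j = 4·14 + 8 = 64.
Check: 93^64 ≡ 59 (mod 191).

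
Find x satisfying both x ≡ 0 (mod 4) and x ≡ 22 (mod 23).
68

Using Chinese Remainder Theorem:
M = 4 × 23 = 92
M1 = 23, M2 = 4
y1 = 23^(-1) mod 4 = 3
y2 = 4^(-1) mod 23 = 6
x = (0×23×3 + 22×4×6) mod 92 = 68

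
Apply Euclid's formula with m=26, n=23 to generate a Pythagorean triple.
(147, 1196, 1205)

Euclid's formula: a = m² - n², b = 2mn, c = m² + n²
m = 26, n = 23
a = 26² - 23² = 676 - 529 = 147
b = 2 × 26 × 23 = 1196
c = 26² + 23² = 676 + 529 = 1205
Verification: 147² + 1196² = 21609 + 1430416 = 1452025 = 1205² ✓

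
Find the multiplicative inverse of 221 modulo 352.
309

gcd(221, 352) = 1, so the inverse exists.
Extended Euclidean algorithm on (352, 221):
352 = 1 × 221 + 131  ⟹  131 = (1)·352 + (-1)·221
221 = 1 × 131 + 90  ⟹  90 = (-1)·352 + (2)·221
131 = 1 × 90 + 41  ⟹  41 = (2)·352 + (-3)·221
90 = 2 × 41 + 8  ⟹  8 = (-5)·352 + (8)·221
41 = 5 × 8 + 1  ⟹  1 = (27)·352 + (-43)·221
So (-43)·221 ≡ 1 (mod 352), i.e. 221^(-1) ≡ -43 ≡ 309 (mod 352).
Check: 221 × 309 = 68289 ≡ 1 (mod 352)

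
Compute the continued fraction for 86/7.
[12; 3, 2]

Euclidean algorithm steps:
86 = 12 × 7 + 2
7 = 3 × 2 + 1
2 = 2 × 1 + 0
Continued fraction: [12; 3, 2]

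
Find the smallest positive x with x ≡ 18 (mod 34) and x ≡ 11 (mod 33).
902

Using Chinese Remainder Theorem:
M = 34 × 33 = 1122
M1 = 33, M2 = 34
y1 = 33^(-1) mod 34 = 33
y2 = 34^(-1) mod 33 = 1
x = (18×33×33 + 11×34×1) mod 1122 = 902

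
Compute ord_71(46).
10

71 is prime, so ord(46) divides φ(71) = 70.
Divisors of 70: 1, 2, 5, 7, 10, 14, 35, 70.
Repeated squaring: 46^1 ≡ 46, 46^2 ≡ 57, 46^4 ≡ 54, 46^8 ≡ 5, 46^16 ≡ 25, 46^32 ≡ 57, 46^64 ≡ 54 (mod 71).
Test 46^d mod 71 for each divisor d in increasing order:
46^1 ≡ 46
46^2 ≡ 57
46^5 = 46^4·46^1 ≡ 70
46^7 = 46^4·46^2·46^1 ≡ 14
46^10 = 46^8·46^2 ≡ 1  ← first divisor giving 1
The order is 10.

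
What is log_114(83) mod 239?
186

Baby-step giant-step with step n = ⌈√239⌉ = 16.
Baby steps 114^j mod 239 (j:value) for j=0..15: 0:1, 1:114, 2:90, 3:222, 4:213, 5:143, 6:50, 7:203, 8:198, 9:106, 10:134, 11:219, 12:110, 13:112, 14:101, 15:42.
Giant-step multiplier: 114^(-16) ≡ 114^(238-16) = 114^222 ≡ 30 (mod 239).
Giant steps γ_i = 83·30^i mod 239: γ_0=83, γ_1=100, γ_2=132, γ_3=136, γ_4=17, γ_5=32, γ_6=4, γ_7=120, γ_8=15, γ_9=211, γ_10=116, γ_11=134 (in table at j=10).
x = i·n + j = 11·16 + 10 = 186.
Check: 114^186 ≡ 83 (mod 239).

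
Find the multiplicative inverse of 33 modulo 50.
47

gcd(33, 50) = 1, so the inverse exists.
Extended Euclidean algorithm on (50, 33):
50 = 1 × 33 + 17  ⟹  17 = (1)·50 + (-1)·33
33 = 1 × 17 + 16  ⟹  16 = (-1)·50 + (2)·33
17 = 1 × 16 + 1  ⟹  1 = (2)·50 + (-3)·33
So (-3)·33 ≡ 1 (mod 50), i.e. 33^(-1) ≡ -3 ≡ 47 (mod 50).
Check: 33 × 47 = 1551 ≡ 1 (mod 50)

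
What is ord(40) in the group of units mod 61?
12

61 is prime, so ord(40) divides φ(61) = 60.
Divisors of 60: 1, 2, 3, 4, 5, 6, 10, 12, 15, 20, 30, 60.
Repeated squaring: 40^1 ≡ 40, 40^2 ≡ 14, 40^4 ≡ 13, 40^8 ≡ 47, 40^16 ≡ 13, 40^32 ≡ 47 (mod 61).
Test 40^d mod 61 for each divisor d in increasing order:
40^1 ≡ 40
40^2 ≡ 14
40^3 = 40^2·40^1 ≡ 11
40^4 ≡ 13
40^5 = 40^4·40^1 ≡ 32
40^6 = 40^4·40^2 ≡ 60
40^10 = 40^8·40^2 ≡ 48
40^12 = 40^8·40^4 ≡ 1  ← first divisor giving 1
The order is 12.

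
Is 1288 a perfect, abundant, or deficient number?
abundant

Proper divisors of 1288: sum = 1 + 2 + 4 + 7 + 8 + 14 + 23 + 28 + 46 + 56 + 92 + 161 + 184 + 322 + 644 = 1592
Since 1592 > 1288, 1288 is abundant.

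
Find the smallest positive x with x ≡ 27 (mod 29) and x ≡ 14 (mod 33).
839

Using Chinese Remainder Theorem:
M = 29 × 33 = 957
M1 = 33, M2 = 29
y1 = 33^(-1) mod 29 = 22
y2 = 29^(-1) mod 33 = 8
x = (27×33×22 + 14×29×8) mod 957 = 839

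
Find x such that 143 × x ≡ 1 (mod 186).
173

gcd(143, 186) = 1, so the inverse exists.
Extended Euclidean algorithm on (186, 143):
186 = 1 × 143 + 43  ⟹  43 = (1)·186 + (-1)·143
143 = 3 × 43 + 14  ⟹  14 = (-3)·186 + (4)·143
43 = 3 × 14 + 1  ⟹  1 = (10)·186 + (-13)·143
So (-13)·143 ≡ 1 (mod 186), i.e. 143^(-1) ≡ -13 ≡ 173 (mod 186).
Check: 143 × 173 = 24739 ≡ 1 (mod 186)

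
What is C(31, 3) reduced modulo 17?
7

Using Lucas' theorem:
Write n=31 and k=3 in base 17:
n in base 17: [1, 14]
k in base 17: [0, 3]
C(31,3) mod 17 = ∏ C(n_i, k_i) mod 17
Digit binomials (mod 17): C(1,0) = 1; C(14,3) = 364 ≡ 7
Product: 1 × 7 = 7 ≡ 7 (mod 17)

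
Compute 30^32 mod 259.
46

Repeated squaring. Binary of 32 = 100000.
30^1 ≡ 30 (mod 259); 30^2 ≡ 123 (mod 259); 30^4 ≡ 107 (mod 259); 30^8 ≡ 53 (mod 259); 30^16 ≡ 219 (mod 259); 30^32 ≡ 46 (mod 259)
30^32 = 30^32 ≡ 46 (mod 259)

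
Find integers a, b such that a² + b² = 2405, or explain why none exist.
2² + 49² (a=2, b=49)

Factorization: 2405 = 5 × 13 × 37
By Fermat: n is sum of two squares iff every prime p ≡ 3 (mod 4) appears to even power.
All primes ≡ 3 (mod 4) appear to even power.
Search a = 0, 1, 2, … for 2405 - a² a perfect square: first hit at a = 2: 2405 - 4 = 2401 = 49².
2405 = 2² + 49² = 4 + 2401 ✓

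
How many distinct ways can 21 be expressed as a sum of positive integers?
792

p(n) counts ways to write n as a sum of positive integers (order ignored).
Euler's pentagonal recurrence: p(k) = p(k-1) + p(k-2) - p(k-5) - p(k-7) + p(k-12) + p(k-15) - ... (offsets j(3j∓1)/2, signs ++--, p(0)=1, p(<0)=0).
DP table for k = 0..20: p(0)=1, p(1)=1, p(2)=2, p(3)=3, p(4)=5, p(5)=7, p(6)=11, p(7)=15, p(8)=22, p(9)=30, p(10)=42, p(11)=56, p(12)=77, p(13)=101, p(14)=135, p(15)=176, p(16)=231, p(17)=297, p(18)=385, p(19)=490, p(20)=627.
Final step: p(21) = p(20) + p(19) - p(16) - p(14) + p(9) + p(6)
= 627 + 490 - 231 - 135 + 30 + 11
= 792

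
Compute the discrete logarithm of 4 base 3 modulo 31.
18

Baby-step giant-step with step n = ⌈√31⌉ = 6.
Baby steps 3^j mod 31 (j:value) for j=0..5: 0:1, 1:3, 2:9, 3:27, 4:19, 5:26.
Giant-step multiplier: 3^(-6) ≡ 3^(30-6) = 3^24 ≡ 2 (mod 31).
Giant steps γ_i = 4·2^i mod 31: γ_0=4, γ_1=8, γ_2=16, γ_3=1 (in table at j=0).
x = i·n + j = 3·6 + 0 = 18.
Check: 3^18 ≡ 4 (mod 31).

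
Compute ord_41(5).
20

41 is prime, so ord(5) divides φ(41) = 40.
Divisors of 40: 1, 2, 4, 5, 8, 10, 20, 40.
Repeated squaring: 5^1 ≡ 5, 5^2 ≡ 25, 5^4 ≡ 10, 5^8 ≡ 18, 5^16 ≡ 37, 5^32 ≡ 16 (mod 41).
Test 5^d mod 41 for each divisor d in increasing order:
5^1 ≡ 5
5^2 ≡ 25
5^4 ≡ 10
5^5 = 5^4·5^1 ≡ 9
5^8 ≡ 18
5^10 = 5^8·5^2 ≡ 40
5^20 = 5^16·5^4 ≡ 1  ← first divisor giving 1
The order is 20.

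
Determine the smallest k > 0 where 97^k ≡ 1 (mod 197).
98

197 is prime, so ord(97) divides φ(197) = 196.
Divisors of 196: 1, 2, 4, 7, 14, 28, 49, 98, 196.
Repeated squaring: 97^1 ≡ 97, 97^2 ≡ 150, 97^4 ≡ 42, 97^8 ≡ 188, 97^16 ≡ 81, 97^32 ≡ 60, 97^64 ≡ 54, 97^128 ≡ 158 (mod 197).
Test 97^d mod 197 for each divisor d in increasing order:
97^1 ≡ 97
97^2 ≡ 150
97^4 ≡ 42
97^7 = 97^4·97^2·97^1 ≡ 6
97^14 = 97^8·97^4·97^2 ≡ 36
97^28 = 97^16·97^8·97^4 ≡ 114
97^49 = 97^32·97^16·97^1 ≡ 196
97^98 = 97^64·97^32·97^2 ≡ 1  ← first divisor giving 1
The order is 98.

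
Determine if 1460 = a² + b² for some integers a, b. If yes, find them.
4² + 38² (a=4, b=38)

Factorization: 1460 = 2^2 × 5 × 73
By Fermat: n is sum of two squares iff every prime p ≡ 3 (mod 4) appears to even power.
All primes ≡ 3 (mod 4) appear to even power.
Search a = 0, 1, 2, … for 1460 - a² a perfect square: first hit at a = 4: 1460 - 16 = 1444 = 38².
1460 = 4² + 38² = 16 + 1444 ✓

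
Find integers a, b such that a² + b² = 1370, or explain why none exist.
1² + 37² (a=1, b=37)

Factorization: 1370 = 2 × 5 × 137
By Fermat: n is sum of two squares iff every prime p ≡ 3 (mod 4) appears to even power.
All primes ≡ 3 (mod 4) appear to even power.
Search a = 0, 1, 2, … for 1370 - a² a perfect square: first hit at a = 1: 1370 - 1 = 1369 = 37².
1370 = 1² + 37² = 1 + 1369 ✓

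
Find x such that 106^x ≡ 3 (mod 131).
46

Baby-step giant-step with step n = ⌈√131⌉ = 12.
Baby steps 106^j mod 131 (j:value) for j=0..11: 0:1, 1:106, 2:101, 3:95, 4:114, 5:32, 6:117, 7:88, 8:27, 9:111, 10:107, 11:76.
Giant-step multiplier: 106^(-12) ≡ 106^(130-12) = 106^118 ≡ 129 (mod 131).
Giant steps γ_i = 3·129^i mod 131: γ_0=3, γ_1=125, γ_2=12, γ_3=107 (in table at j=10).
x = i·n + j = 3·12 + 10 = 46.
Check: 106^46 ≡ 3 (mod 131).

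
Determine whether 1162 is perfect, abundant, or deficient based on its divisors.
deficient

Proper divisors of 1162: sum = 1 + 2 + 7 + 14 + 83 + 166 + 581 = 854
Since 854 < 1162, 1162 is deficient.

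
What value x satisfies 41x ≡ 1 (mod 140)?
41

gcd(41, 140) = 1, so the inverse exists.
Extended Euclidean algorithm on (140, 41):
140 = 3 × 41 + 17  ⟹  17 = (1)·140 + (-3)·41
41 = 2 × 17 + 7  ⟹  7 = (-2)·140 + (7)·41
17 = 2 × 7 + 3  ⟹  3 = (5)·140 + (-17)·41
7 = 2 × 3 + 1  ⟹  1 = (-12)·140 + (41)·41
So (41)·41 ≡ 1 (mod 140), i.e. 41^(-1) ≡ 41 (mod 140).
Check: 41 × 41 = 1681 ≡ 1 (mod 140)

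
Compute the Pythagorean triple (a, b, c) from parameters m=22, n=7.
(435, 308, 533)

Euclid's formula: a = m² - n², b = 2mn, c = m² + n²
m = 22, n = 7
a = 22² - 7² = 484 - 49 = 435
b = 2 × 22 × 7 = 308
c = 22² + 7² = 484 + 49 = 533
Verification: 435² + 308² = 189225 + 94864 = 284089 = 533² ✓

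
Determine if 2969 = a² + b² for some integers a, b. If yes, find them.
37² + 40² (a=37, b=40)

Factorization: 2969 = 2969
By Fermat: n is sum of two squares iff every prime p ≡ 3 (mod 4) appears to even power.
All primes ≡ 3 (mod 4) appear to even power.
Search a = 0, 1, 2, … for 2969 - a² a perfect square: first hit at a = 37: 2969 - 1369 = 1600 = 40².
2969 = 37² + 40² = 1369 + 1600 ✓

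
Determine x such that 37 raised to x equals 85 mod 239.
152

Baby-step giant-step with step n = ⌈√239⌉ = 16.
Baby steps 37^j mod 239 (j:value) for j=0..15: 0:1, 1:37, 2:174, 3:224, 4:162, 5:19, 6:225, 7:199, 8:193, 9:210, 10:122, 11:212, 12:196, 13:82, 14:166, 15:167.
Giant-step multiplier: 37^(-16) ≡ 37^(238-16) = 37^222 ≡ 198 (mod 239).
Giant steps γ_i = 85·198^i mod 239: γ_0=85, γ_1=100, γ_2=202, γ_3=83, γ_4=182, γ_5=186, γ_6=22, γ_7=54, γ_8=176, γ_9=193 (in table at j=8).
x = i·n + j = 9·16 + 8 = 152.
Check: 37^152 ≡ 85 (mod 239).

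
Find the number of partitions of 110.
607163746

p(n) counts ways to write n as a sum of positive integers (order ignored).
Euler's pentagonal recurrence: p(k) = p(k-1) + p(k-2) - p(k-5) - p(k-7) + p(k-12) + p(k-15) - ... (offsets j(3j∓1)/2, signs ++--, p(0)=1, p(<0)=0).
DP table for k = 0..109: p(0)=1, p(1)=1, p(2)=2, p(3)=3, p(4)=5, p(5)=7, p(6)=11, p(7)=15, p(8)=22, p(9)=30, p(10)=42, p(11)=56, p(12)=77, p(13)=101, p(14)=135, p(15)=176, p(16)=231, p(17)=297, p(18)=385, p(19)=490, p(20)=627, p(21)=792, p(22)=1002, p(23)=1255, p(24)=1575, p(25)=1958, p(26)=2436, p(27)=3010, p(28)=3718, p(29)=4565, p(30)=5604, p(31)=6842, p(32)=8349, p(33)=10143, p(34)=12310, p(35)=14883, p(36)=17977, p(37)=21637, p(38)=26015, p(39)=31185, p(40)=37338, p(41)=44583, p(42)=53174, p(43)=63261, p(44)=75175, p(45)=89134, p(46)=105558, p(47)=124754, p(48)=147273, p(49)=173525, p(50)=204226, p(51)=239943, p(52)=281589, p(53)=329931, p(54)=386155, p(55)=451276, p(56)=526823, p(57)=614154, p(58)=715220, p(59)=831820, p(60)=966467, p(61)=1121505, p(62)=1300156, p(63)=1505499, p(64)=1741630, p(65)=2012558, p(66)=2323520, p(67)=2679689, p(68)=3087735, p(69)=3554345, p(70)=4087968, p(71)=4697205, p(72)=5392783, p(73)=6185689, p(74)=7089500, p(75)=8118264, p(76)=9289091, p(77)=10619863, p(78)=12132164, p(79)=13848650, p(80)=15796476, p(81)=18004327, p(82)=20506255, p(83)=23338469, p(84)=26543660, p(85)=30167357, p(86)=34262962, p(87)=38887673, p(88)=44108109, p(89)=49995925, p(90)=56634173, p(91)=64112359, p(92)=72533807, p(93)=82010177, p(94)=92669720, p(95)=104651419, p(96)=118114304, p(97)=133230930, p(98)=150198136, p(99)=169229875, p(100)=190569292, p(101)=214481126, p(102)=241265379, p(103)=271248950, p(104)=304801365, p(105)=342325709, p(106)=384276336, p(107)=431149389, p(108)=483502844, p(109)=541946240.
Final step: p(110) = p(109) + p(108) - p(105) - p(103) + p(98) + p(95) - p(88) - p(84) + p(75) + p(70) - p(59) - p(53) + p(40) + p(33) - p(18) - p(10)
= 541946240 + 483502844 - 342325709 - 271248950 + 150198136 + 104651419 - 44108109 - 26543660 + 8118264 + 4087968 - 831820 - 329931 + 37338 + 10143 - 385 - 42
= 607163746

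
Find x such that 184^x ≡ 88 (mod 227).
123

Baby-step giant-step with step n = ⌈√227⌉ = 16.
Baby steps 184^j mod 227 (j:value) for j=0..15: 0:1, 1:184, 2:33, 3:170, 4:181, 5:162, 6:71, 7:125, 8:73, 9:39, 10:139, 11:152, 12:47, 13:22, 14:189, 15:45.
Giant-step multiplier: 184^(-16) ≡ 184^(226-16) = 184^210 ≡ 103 (mod 227).
Giant steps γ_i = 88·103^i mod 227: γ_0=88, γ_1=211, γ_2=168, γ_3=52, γ_4=135, γ_5=58, γ_6=72, γ_7=152 (in table at j=11).
x = i·n + j = 7·16 + 11 = 123.
Check: 184^123 ≡ 88 (mod 227).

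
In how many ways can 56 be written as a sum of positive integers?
526823

p(n) counts ways to write n as a sum of positive integers (order ignored).
Euler's pentagonal recurrence: p(k) = p(k-1) + p(k-2) - p(k-5) - p(k-7) + p(k-12) + p(k-15) - ... (offsets j(3j∓1)/2, signs ++--, p(0)=1, p(<0)=0).
DP table for k = 0..55: p(0)=1, p(1)=1, p(2)=2, p(3)=3, p(4)=5, p(5)=7, p(6)=11, p(7)=15, p(8)=22, p(9)=30, p(10)=42, p(11)=56, p(12)=77, p(13)=101, p(14)=135, p(15)=176, p(16)=231, p(17)=297, p(18)=385, p(19)=490, p(20)=627, p(21)=792, p(22)=1002, p(23)=1255, p(24)=1575, p(25)=1958, p(26)=2436, p(27)=3010, p(28)=3718, p(29)=4565, p(30)=5604, p(31)=6842, p(32)=8349, p(33)=10143, p(34)=12310, p(35)=14883, p(36)=17977, p(37)=21637, p(38)=26015, p(39)=31185, p(40)=37338, p(41)=44583, p(42)=53174, p(43)=63261, p(44)=75175, p(45)=89134, p(46)=105558, p(47)=124754, p(48)=147273, p(49)=173525, p(50)=204226, p(51)=239943, p(52)=281589, p(53)=329931, p(54)=386155, p(55)=451276.
Final step: p(56) = p(55) + p(54) - p(51) - p(49) + p(44) + p(41) - p(34) - p(30) + p(21) + p(16) - p(5)
= 451276 + 386155 - 239943 - 173525 + 75175 + 44583 - 12310 - 5604 + 792 + 231 - 7
= 526823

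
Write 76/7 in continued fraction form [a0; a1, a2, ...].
[10; 1, 6]

Euclidean algorithm steps:
76 = 10 × 7 + 6
7 = 1 × 6 + 1
6 = 6 × 1 + 0
Continued fraction: [10; 1, 6]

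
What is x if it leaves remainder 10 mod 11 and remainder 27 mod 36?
351

Using Chinese Remainder Theorem:
M = 11 × 36 = 396
M1 = 36, M2 = 11
y1 = 36^(-1) mod 11 = 4
y2 = 11^(-1) mod 36 = 23
x = (10×36×4 + 27×11×23) mod 396 = 351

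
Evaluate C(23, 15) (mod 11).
0

Using Lucas' theorem:
Write n=23 and k=15 in base 11:
n in base 11: [2, 1]
k in base 11: [1, 4]
C(23,15) mod 11 = ∏ C(n_i, k_i) mod 11
Digit binomials (mod 11): C(2,1) = 2; C(1,4) = 0 (k_i > n_i)
Product: 2 × 0 = 0 ≡ 0 (mod 11)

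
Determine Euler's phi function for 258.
84

258 = 2 × 3 × 43
φ(n) = n × ∏(1 - 1/p) for each prime p dividing n
φ(258) = 258 × (1 - 1/2) × (1 - 1/3) × (1 - 1/43) = 84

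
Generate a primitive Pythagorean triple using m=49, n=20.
(2001, 1960, 2801)

Euclid's formula: a = m² - n², b = 2mn, c = m² + n²
m = 49, n = 20
a = 49² - 20² = 2401 - 400 = 2001
b = 2 × 49 × 20 = 1960
c = 49² + 20² = 2401 + 400 = 2801
Verification: 2001² + 1960² = 4004001 + 3841600 = 7845601 = 2801² ✓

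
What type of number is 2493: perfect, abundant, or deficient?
deficient

Proper divisors of 2493: sum = 1 + 3 + 9 + 277 + 831 = 1121
Since 1121 < 2493, 2493 is deficient.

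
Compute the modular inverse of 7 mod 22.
19

gcd(7, 22) = 1, so the inverse exists.
Extended Euclidean algorithm on (22, 7):
22 = 3 × 7 + 1  ⟹  1 = (1)·22 + (-3)·7
So (-3)·7 ≡ 1 (mod 22), i.e. 7^(-1) ≡ -3 ≡ 19 (mod 22).
Check: 7 × 19 = 133 ≡ 1 (mod 22)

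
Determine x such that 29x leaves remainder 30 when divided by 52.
x ≡ 10 (mod 52)

gcd(29, 52) = 1, which divides 30, so solutions exist.
Find 29^(-1) mod 52 by the extended Euclidean algorithm:
52 = 1 × 29 + 23  ⟹  23 = (1)·52 + (-1)·29
29 = 1 × 23 + 6  ⟹  6 = (-1)·52 + (2)·29
23 = 3 × 6 + 5  ⟹  5 = (4)·52 + (-7)·29
6 = 1 × 5 + 1  ⟹  1 = (-5)·52 + (9)·29
So (9)·29 ≡ 1 (mod 52), i.e. 29^(-1) ≡ 9 (mod 52).
x ≡ 9 × 30 = 270 ≡ 10 (mod 52).
Check: 29 × 10 = 290 ≡ 30 (mod 52).
Unique solution: x ≡ 10 (mod 52)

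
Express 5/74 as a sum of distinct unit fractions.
1/15 + 1/1110

Greedy algorithm:
5/74: ceiling(74/5) = 15, use 1/15
1/1110: ceiling(1110/1) = 1110, use 1/1110
Result: 5/74 = 1/15 + 1/1110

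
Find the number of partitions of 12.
77

p(n) counts ways to write n as a sum of positive integers (order ignored).
Euler's pentagonal recurrence: p(k) = p(k-1) + p(k-2) - p(k-5) - p(k-7) + p(k-12) + p(k-15) - ... (offsets j(3j∓1)/2, signs ++--, p(0)=1, p(<0)=0).
DP table for k = 0..11: p(0)=1, p(1)=1, p(2)=2, p(3)=3, p(4)=5, p(5)=7, p(6)=11, p(7)=15, p(8)=22, p(9)=30, p(10)=42, p(11)=56.
Final step: p(12) = p(11) + p(10) - p(7) - p(5) + p(0)
= 56 + 42 - 15 - 7 + 1
= 77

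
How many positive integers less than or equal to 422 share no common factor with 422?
210

422 = 2 × 211
φ(n) = n × ∏(1 - 1/p) for each prime p dividing n
φ(422) = 422 × (1 - 1/2) × (1 - 1/211) = 210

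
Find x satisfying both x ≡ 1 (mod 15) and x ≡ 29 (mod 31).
91

Using Chinese Remainder Theorem:
M = 15 × 31 = 465
M1 = 31, M2 = 15
y1 = 31^(-1) mod 15 = 1
y2 = 15^(-1) mod 31 = 29
x = (1×31×1 + 29×15×29) mod 465 = 91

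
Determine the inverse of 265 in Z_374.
199

gcd(265, 374) = 1, so the inverse exists.
Extended Euclidean algorithm on (374, 265):
374 = 1 × 265 + 109  ⟹  109 = (1)·374 + (-1)·265
265 = 2 × 109 + 47  ⟹  47 = (-2)·374 + (3)·265
109 = 2 × 47 + 15  ⟹  15 = (5)·374 + (-7)·265
47 = 3 × 15 + 2  ⟹  2 = (-17)·374 + (24)·265
15 = 7 × 2 + 1  ⟹  1 = (124)·374 + (-175)·265
So (-175)·265 ≡ 1 (mod 374), i.e. 265^(-1) ≡ -175 ≡ 199 (mod 374).
Check: 265 × 199 = 52735 ≡ 1 (mod 374)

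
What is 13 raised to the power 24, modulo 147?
106

Repeated squaring. Binary of 24 = 11000.
13^1 ≡ 13 (mod 147); 13^2 ≡ 22 (mod 147); 13^4 ≡ 43 (mod 147); 13^8 ≡ 85 (mod 147); 13^16 ≡ 22 (mod 147)
13^24 = 13^8 × 13^16 ≡ 106 (mod 147)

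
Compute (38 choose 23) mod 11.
4

Using Lucas' theorem:
Write n=38 and k=23 in base 11:
n in base 11: [3, 5]
k in base 11: [2, 1]
C(38,23) mod 11 = ∏ C(n_i, k_i) mod 11
Digit binomials (mod 11): C(3,2) = 3; C(5,1) = 5
Product: 3 × 5 = 15 ≡ 4 (mod 11)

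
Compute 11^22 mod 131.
49

Repeated squaring. Binary of 22 = 10110.
11^1 ≡ 11 (mod 131); 11^2 ≡ 121 (mod 131); 11^4 ≡ 100 (mod 131); 11^8 ≡ 44 (mod 131); 11^16 ≡ 102 (mod 131)
11^22 = 11^2 × 11^4 × 11^16 ≡ 49 (mod 131)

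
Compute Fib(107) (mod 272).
137

Matrix identity: Q^n = [[F_(n+1), F_n], [F_n, F_(n-1)]] with Q = [[1,1],[1,0]].
n = 107 = 1101011₂. Square-and-multiply, entries mod 272:
Q^1 = [[1,1],[1,0]]
Q^3 = (Q^1)²·Q = [[3,2],[2,1]]
Q^6 = (Q^3)² = [[13,8],[8,5]]
Q^13 = (Q^6)²·Q = [[105,233],[233,144]]
Q^26 = (Q^13)² = [[34,81],[81,225]]
Q^53 = (Q^26)²·Q = [[136,101],[101,35]]
Q^107 = (Q^53)²·Q = [[0,137],[137,135]]
F_107 mod 272 = Q^107[0][1] = 137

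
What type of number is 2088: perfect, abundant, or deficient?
abundant

Proper divisors of 2088: sum = 1 + 2 + 3 + 4 + 6 + 8 + 9 + 12 + ... + 348 + 522 + 696 + 1044 (23 divisors) = 3762
Since 3762 > 2088, 2088 is abundant.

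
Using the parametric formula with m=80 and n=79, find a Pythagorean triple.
(159, 12640, 12641)

Euclid's formula: a = m² - n², b = 2mn, c = m² + n²
m = 80, n = 79
a = 80² - 79² = 6400 - 6241 = 159
b = 2 × 80 × 79 = 12640
c = 80² + 79² = 6400 + 6241 = 12641
Verification: 159² + 12640² = 25281 + 159769600 = 159794881 = 12641² ✓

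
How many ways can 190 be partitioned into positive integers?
1667727404093

p(n) counts ways to write n as a sum of positive integers (order ignored).
Euler's pentagonal recurrence: p(k) = p(k-1) + p(k-2) - p(k-5) - p(k-7) + p(k-12) + p(k-15) - ... (offsets j(3j∓1)/2, signs ++--, p(0)=1, p(<0)=0).
DP table for k = 0..189: p(0)=1, p(1)=1, p(2)=2, p(3)=3, p(4)=5, p(5)=7, p(6)=11, p(7)=15, p(8)=22, p(9)=30, p(10)=42, p(11)=56, p(12)=77, p(13)=101, p(14)=135, p(15)=176, p(16)=231, p(17)=297, p(18)=385, p(19)=490, p(20)=627, p(21)=792, p(22)=1002, p(23)=1255, p(24)=1575, p(25)=1958, p(26)=2436, p(27)=3010, p(28)=3718, p(29)=4565, p(30)=5604, p(31)=6842, p(32)=8349, p(33)=10143, p(34)=12310, p(35)=14883, p(36)=17977, p(37)=21637, p(38)=26015, p(39)=31185, p(40)=37338, p(41)=44583, p(42)=53174, p(43)=63261, p(44)=75175, p(45)=89134, p(46)=105558, p(47)=124754, p(48)=147273, p(49)=173525, p(50)=204226, p(51)=239943, p(52)=281589, p(53)=329931, p(54)=386155, p(55)=451276, p(56)=526823, p(57)=614154, p(58)=715220, p(59)=831820, p(60)=966467, p(61)=1121505, p(62)=1300156, p(63)=1505499, p(64)=1741630, p(65)=2012558, p(66)=2323520, p(67)=2679689, p(68)=3087735, p(69)=3554345, p(70)=4087968, p(71)=4697205, p(72)=5392783, p(73)=6185689, p(74)=7089500, p(75)=8118264, p(76)=9289091, p(77)=10619863, p(78)=12132164, p(79)=13848650, p(80)=15796476, p(81)=18004327, p(82)=20506255, p(83)=23338469, p(84)=26543660, p(85)=30167357, p(86)=34262962, p(87)=38887673, p(88)=44108109, p(89)=49995925, p(90)=56634173, p(91)=64112359, p(92)=72533807, p(93)=82010177, p(94)=92669720, p(95)=104651419, p(96)=118114304, p(97)=133230930, p(98)=150198136, p(99)=169229875, p(100)=190569292, p(101)=214481126, p(102)=241265379, p(103)=271248950, p(104)=304801365, p(105)=342325709, p(106)=384276336, p(107)=431149389, p(108)=483502844, p(109)=541946240, p(110)=607163746, p(111)=679903203, p(112)=761002156, p(113)=851376628, p(114)=952050665, p(115)=1064144451, p(116)=1188908248, p(117)=1327710076, p(118)=1482074143, p(119)=1653668665, p(120)=1844349560, p(121)=2056148051, p(122)=2291320912, p(123)=2552338241, p(124)=2841940500, p(125)=3163127352, p(126)=3519222692, p(127)=3913864295, p(128)=4351078600, p(129)=4835271870, p(130)=5371315400, p(131)=5964539504, p(132)=6620830889, p(133)=7346629512, p(134)=8149040695, p(135)=9035836076, p(136)=10015581680, p(137)=11097645016, p(138)=12292341831, p(139)=13610949895, p(140)=15065878135, p(141)=16670689208, p(142)=18440293320, p(143)=20390982757, p(144)=22540654445, p(145)=24908858009, p(146)=27517052599, p(147)=30388671978, p(148)=33549419497, p(149)=37027355200, p(150)=40853235313, p(151)=45060624582, p(152)=49686288421, p(153)=54770336324, p(154)=60356673280, p(155)=66493182097, p(156)=73232243759, p(157)=80630964769, p(158)=88751778802, p(159)=97662728555, p(160)=107438159466, p(161)=118159068427, p(162)=129913904637, p(163)=142798995930, p(164)=156919475295, p(165)=172389800255, p(166)=189334822579, p(167)=207890420102, p(168)=228204732751, p(169)=250438925115, p(170)=274768617130, p(171)=301384802048, p(172)=330495499613, p(173)=362326859895, p(174)=397125074750, p(175)=435157697830, p(176)=476715857290, p(177)=522115831195, p(178)=571701605655, p(179)=625846753120, p(180)=684957390936, p(181)=749474411781, p(182)=819876908323, p(183)=896684817527, p(184)=980462880430, p(185)=1071823774337, p(186)=1171432692373, p(187)=1280011042268, p(188)=1398341745571, p(189)=1527273599625.
Final step: p(190) = p(189) + p(188) - p(185) - p(183) + p(178) + p(175) - p(168) - p(164) + p(155) + p(150) - p(139) - p(133) + p(120) + p(113) - p(98) - p(90) + p(73) + p(64) - p(45) - p(35) + p(14) + p(3)
= 1527273599625 + 1398341745571 - 1071823774337 - 896684817527 + 571701605655 + 435157697830 - 228204732751 - 156919475295 + 66493182097 + 40853235313 - 13610949895 - 7346629512 + 1844349560 + 851376628 - 150198136 - 56634173 + 6185689 + 1741630 - 89134 - 14883 + 135 + 3
= 1667727404093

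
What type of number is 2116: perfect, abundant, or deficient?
deficient

Proper divisors of 2116: sum = 1 + 2 + 4 + 23 + 46 + 92 + 529 + 1058 = 1755
Since 1755 < 2116, 2116 is deficient.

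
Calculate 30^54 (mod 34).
16

Repeated squaring. Binary of 54 = 110110.
30^1 ≡ 30 (mod 34); 30^2 ≡ 16 (mod 34); 30^4 ≡ 18 (mod 34); 30^8 ≡ 18 (mod 34); 30^16 ≡ 18 (mod 34); 30^32 ≡ 18 (mod 34)
30^54 = 30^2 × 30^4 × 30^16 × 30^32 ≡ 16 (mod 34)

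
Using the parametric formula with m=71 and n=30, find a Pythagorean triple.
(4141, 4260, 5941)

Euclid's formula: a = m² - n², b = 2mn, c = m² + n²
m = 71, n = 30
a = 71² - 30² = 5041 - 900 = 4141
b = 2 × 71 × 30 = 4260
c = 71² + 30² = 5041 + 900 = 5941
Verification: 4141² + 4260² = 17147881 + 18147600 = 35295481 = 5941² ✓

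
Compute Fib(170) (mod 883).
13

Matrix identity: Q^n = [[F_(n+1), F_n], [F_n, F_(n-1)]] with Q = [[1,1],[1,0]].
n = 170 = 10101010₂. Square-and-multiply, entries mod 883:
Q^1 = [[1,1],[1,0]]
Q^2 = (Q^1)² = [[2,1],[1,1]]
Q^5 = (Q^2)²·Q = [[8,5],[5,3]]
Q^10 = (Q^5)² = [[89,55],[55,34]]
Q^21 = (Q^10)²·Q = [[51,350],[350,584]]
Q^42 = (Q^21)² = [[598,617],[617,864]]
Q^85 = (Q^42)²·Q = [[616,105],[105,511]]
Q^170 = (Q^85)² = [[195,13],[13,182]]
F_170 mod 883 = Q^170[0][1] = 13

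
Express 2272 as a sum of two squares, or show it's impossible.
Not possible

Factorization: 2272 = 2^5 × 71
By Fermat: n is sum of two squares iff every prime p ≡ 3 (mod 4) appears to even power.
Prime(s) ≡ 3 (mod 4) with odd exponent: [(71, 1)]
Therefore 2272 cannot be expressed as a² + b².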